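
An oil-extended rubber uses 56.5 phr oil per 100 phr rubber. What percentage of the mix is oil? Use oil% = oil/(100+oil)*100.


Oil % = oil / (100 + oil) * 100
= 56.5 / (100 + 56.5) * 100
= 56.5 / 156.5 * 100
= 36.1%

36.1%


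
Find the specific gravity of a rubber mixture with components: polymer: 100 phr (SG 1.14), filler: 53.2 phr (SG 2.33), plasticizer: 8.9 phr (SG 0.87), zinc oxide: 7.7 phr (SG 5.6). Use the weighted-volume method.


Sum of weights = 169.8
Volume contributions:
  polymer: 100/1.14 = 87.7193
  filler: 53.2/2.33 = 22.8326
  plasticizer: 8.9/0.87 = 10.2299
  zinc oxide: 7.7/5.6 = 1.3750
Sum of volumes = 122.1568
SG = 169.8 / 122.1568 = 1.39

SG = 1.39


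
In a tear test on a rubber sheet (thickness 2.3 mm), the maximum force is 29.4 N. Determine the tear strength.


Tear strength = force / thickness
= 29.4 / 2.3
= 12.78 N/mm

12.78 N/mm


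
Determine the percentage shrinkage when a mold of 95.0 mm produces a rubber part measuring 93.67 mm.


Shrinkage = (mold - part) / mold * 100
= (95.0 - 93.67) / 95.0 * 100
= 1.33 / 95.0 * 100
= 1.4%

1.4%


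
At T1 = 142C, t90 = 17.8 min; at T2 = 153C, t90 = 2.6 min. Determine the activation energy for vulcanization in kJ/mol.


T1 = 415.15 K, T2 = 426.15 K
1/T1 - 1/T2 = 6.2176e-05
ln(t1/t2) = ln(17.8/2.6) = 1.9237
Ea = 8.314 * 1.9237 / 6.2176e-05 = 257228.6171 J/mol
Ea = 257.23 kJ/mol

257.23 kJ/mol


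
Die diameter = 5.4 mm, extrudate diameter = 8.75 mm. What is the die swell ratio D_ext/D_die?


Die swell ratio = D_extrudate / D_die
= 8.75 / 5.4
= 1.62

Die swell = 1.62


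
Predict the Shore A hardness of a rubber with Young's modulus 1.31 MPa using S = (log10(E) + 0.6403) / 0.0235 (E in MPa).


log10(E) = 0.0235*S - 0.6403  =>  S = (log10(E) + 0.6403) / 0.0235
log10(1.31) = 0.117271
S = (0.117271 + 0.6403) / 0.0235 = 0.757571 / 0.0235
S = 32.2

Shore A = 32.2


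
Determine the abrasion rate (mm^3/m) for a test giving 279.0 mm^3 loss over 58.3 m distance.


Rate = volume_loss / distance
= 279.0 / 58.3
= 4.786 mm^3/m

4.786 mm^3/m


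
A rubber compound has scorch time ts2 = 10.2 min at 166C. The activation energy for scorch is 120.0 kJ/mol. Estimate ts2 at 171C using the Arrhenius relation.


Convert temperatures: T1 = 166 + 273.15 = 439.15 K, T2 = 171 + 273.15 = 444.15 K
ts2_new = 10.2 * exp(120000 / 8.314 * (1/444.15 - 1/439.15))
1/T2 - 1/T1 = -2.5635e-05
ts2_new = 7.05 min

7.05 min


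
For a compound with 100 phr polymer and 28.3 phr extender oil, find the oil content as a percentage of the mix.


Oil % = oil / (100 + oil) * 100
= 28.3 / (100 + 28.3) * 100
= 28.3 / 128.3 * 100
= 22.06%

22.06%


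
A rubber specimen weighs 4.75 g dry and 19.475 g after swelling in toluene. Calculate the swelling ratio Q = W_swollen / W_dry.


Q = W_swollen / W_dry
Q = 19.475 / 4.75
Q = 4.1

Q = 4.1


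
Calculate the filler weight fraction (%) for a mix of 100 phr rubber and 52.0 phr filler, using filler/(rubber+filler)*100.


Filler % = filler / (rubber + filler) * 100
= 52.0 / (100 + 52.0) * 100
= 52.0 / 152.0 * 100
= 34.21%

34.21%


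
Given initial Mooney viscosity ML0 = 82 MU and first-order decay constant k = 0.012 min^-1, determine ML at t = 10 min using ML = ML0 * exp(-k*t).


ML = ML0 * exp(-k * t)
ML = 82 * exp(-0.012 * 10)
ML = 82 * 0.8869
ML = 72.73 MU

72.73 MU


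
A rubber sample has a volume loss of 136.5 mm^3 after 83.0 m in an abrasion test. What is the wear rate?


Rate = volume_loss / distance
= 136.5 / 83.0
= 1.645 mm^3/m

1.645 mm^3/m


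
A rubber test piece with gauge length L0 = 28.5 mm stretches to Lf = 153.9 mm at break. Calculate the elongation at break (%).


Elongation = (Lf - L0) / L0 * 100
= (153.9 - 28.5) / 28.5 * 100
= 125.4 / 28.5 * 100
= 440.0%

440.0%


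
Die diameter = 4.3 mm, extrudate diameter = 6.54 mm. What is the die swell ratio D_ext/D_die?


Die swell ratio = D_extrudate / D_die
= 6.54 / 4.3
= 1.521

Die swell = 1.521


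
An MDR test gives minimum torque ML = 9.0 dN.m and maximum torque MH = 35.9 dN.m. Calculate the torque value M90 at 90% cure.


M90 = ML + 0.9 * (MH - ML)
M90 = 9.0 + 0.9 * (35.9 - 9.0)
M90 = 9.0 + 0.9 * 26.9
M90 = 33.21 dN.m

33.21 dN.m


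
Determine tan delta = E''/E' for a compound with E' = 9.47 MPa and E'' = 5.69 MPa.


tan delta = E'' / E'
= 5.69 / 9.47
= 0.6008

tan delta = 0.6008


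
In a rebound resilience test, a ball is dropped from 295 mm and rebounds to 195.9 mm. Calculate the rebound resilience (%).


Resilience = h_rebound / h_drop * 100
= 195.9 / 295 * 100
= 66.4%

66.4%


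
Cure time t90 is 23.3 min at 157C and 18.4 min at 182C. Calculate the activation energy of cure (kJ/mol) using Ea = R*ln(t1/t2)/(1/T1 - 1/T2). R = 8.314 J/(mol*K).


T1 = 430.15 K, T2 = 455.15 K
1/T1 - 1/T2 = 1.2769e-04
ln(t1/t2) = ln(23.3/18.4) = 0.2361
Ea = 8.314 * 0.2361 / 1.2769e-04 = 15372.5329 J/mol
Ea = 15.37 kJ/mol

15.37 kJ/mol


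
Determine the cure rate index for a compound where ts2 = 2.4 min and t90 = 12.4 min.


CRI = 100 / (t90 - ts2)
= 100 / (12.4 - 2.4)
= 100 / 10.0
= 10.0 min^-1

10.0 min^-1


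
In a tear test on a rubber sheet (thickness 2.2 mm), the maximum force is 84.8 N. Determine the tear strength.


Tear strength = force / thickness
= 84.8 / 2.2
= 38.55 N/mm

38.55 N/mm


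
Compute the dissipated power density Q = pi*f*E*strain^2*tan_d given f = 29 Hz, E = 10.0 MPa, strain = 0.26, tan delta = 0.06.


Q = pi * f * E * strain^2 * tan_d
= pi * 29 * 10.0 * 0.26^2 * 0.06
= pi * 29 * 10.0 * 0.0676 * 0.06
= 3.6953

Q = 3.6953


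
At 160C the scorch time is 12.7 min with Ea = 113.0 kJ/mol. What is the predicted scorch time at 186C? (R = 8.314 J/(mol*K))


Convert temperatures: T1 = 160 + 273.15 = 433.15 K, T2 = 186 + 273.15 = 459.15 K
ts2_new = 12.7 * exp(113000 / 8.314 * (1/459.15 - 1/433.15))
1/T2 - 1/T1 = -1.3073e-04
ts2_new = 2.15 min

2.15 min


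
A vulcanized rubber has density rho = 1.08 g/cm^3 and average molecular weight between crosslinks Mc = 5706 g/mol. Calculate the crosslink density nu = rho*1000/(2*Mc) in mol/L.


nu = rho * 1000 / (2 * Mc)
nu = 1.08 * 1000 / (2 * 5706)
nu = 1080.0 / 11412
nu = 0.0946 mol/L

0.0946 mol/L


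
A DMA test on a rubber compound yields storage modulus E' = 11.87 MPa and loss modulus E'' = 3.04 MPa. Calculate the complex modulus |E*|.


|E*| = sqrt(E'^2 + E''^2)
= sqrt(11.87^2 + 3.04^2)
= sqrt(140.8969 + 9.2416)
= 12.253 MPa

12.253 MPa


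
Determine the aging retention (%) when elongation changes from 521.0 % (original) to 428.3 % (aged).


Retention = aged / original * 100
= 428.3 / 521.0 * 100
= 82.2%

82.2%


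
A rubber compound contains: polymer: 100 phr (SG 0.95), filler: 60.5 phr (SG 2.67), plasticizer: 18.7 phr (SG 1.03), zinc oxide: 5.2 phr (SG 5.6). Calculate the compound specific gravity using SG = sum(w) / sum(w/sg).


Sum of weights = 184.4
Volume contributions:
  polymer: 100/0.95 = 105.2632
  filler: 60.5/2.67 = 22.6592
  plasticizer: 18.7/1.03 = 18.1553
  zinc oxide: 5.2/5.6 = 0.9286
Sum of volumes = 147.0062
SG = 184.4 / 147.0062 = 1.254

SG = 1.254


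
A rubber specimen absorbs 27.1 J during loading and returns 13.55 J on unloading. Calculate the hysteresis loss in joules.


Hysteresis loss = loading - unloading
= 27.1 - 13.55
= 13.55 J

13.55 J


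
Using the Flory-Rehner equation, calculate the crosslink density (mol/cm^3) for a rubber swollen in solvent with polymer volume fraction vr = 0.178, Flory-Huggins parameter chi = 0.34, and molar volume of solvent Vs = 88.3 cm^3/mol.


ln(1 - vr) = ln(1 - 0.178) = -0.1960
Numerator = -((-0.1960) + 0.178 + 0.34 * 0.178^2) = 0.0072
Denominator = 88.3 * (0.178^(1/3) - 0.178/2) = 41.8120
nu = 0.0072 / 41.8120 = 1.7321e-04 mol/cm^3

1.7321e-04 mol/cm^3


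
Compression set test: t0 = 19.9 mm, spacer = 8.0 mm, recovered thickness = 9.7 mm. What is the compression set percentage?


CS = (t0 - recovered) / (t0 - ts) * 100
= (19.9 - 9.7) / (19.9 - 8.0) * 100
= 10.2 / 11.9 * 100
= 85.7%

85.7%


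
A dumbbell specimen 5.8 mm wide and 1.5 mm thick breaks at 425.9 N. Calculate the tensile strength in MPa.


Area = width * thickness = 5.8 * 1.5 = 8.7 mm^2
TS = force / area = 425.9 / 8.7 = 48.95 MPa

48.95 MPa


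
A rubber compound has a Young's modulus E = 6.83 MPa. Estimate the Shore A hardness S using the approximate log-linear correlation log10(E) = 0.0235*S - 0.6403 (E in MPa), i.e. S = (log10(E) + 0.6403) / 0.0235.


log10(E) = 0.0235*S - 0.6403  =>  S = (log10(E) + 0.6403) / 0.0235
log10(6.83) = 0.834421
S = (0.834421 + 0.6403) / 0.0235 = 1.474721 / 0.0235
S = 62.8

Shore A = 62.8


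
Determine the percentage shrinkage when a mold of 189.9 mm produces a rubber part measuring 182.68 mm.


Shrinkage = (mold - part) / mold * 100
= (189.9 - 182.68) / 189.9 * 100
= 7.22 / 189.9 * 100
= 3.8%

3.8%


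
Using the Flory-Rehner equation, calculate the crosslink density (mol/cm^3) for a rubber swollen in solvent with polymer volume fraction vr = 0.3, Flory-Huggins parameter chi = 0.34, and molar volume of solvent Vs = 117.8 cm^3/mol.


ln(1 - vr) = ln(1 - 0.3) = -0.3567
Numerator = -((-0.3567) + 0.3 + 0.34 * 0.3^2) = 0.0261
Denominator = 117.8 * (0.3^(1/3) - 0.3/2) = 61.1892
nu = 0.0261 / 61.1892 = 4.2614e-04 mol/cm^3

4.2614e-04 mol/cm^3


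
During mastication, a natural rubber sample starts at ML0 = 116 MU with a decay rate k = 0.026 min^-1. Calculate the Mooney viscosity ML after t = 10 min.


ML = ML0 * exp(-k * t)
ML = 116 * exp(-0.026 * 10)
ML = 116 * 0.7711
ML = 89.44 MU

89.44 MU


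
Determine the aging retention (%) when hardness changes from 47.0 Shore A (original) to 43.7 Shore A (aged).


Retention = aged / original * 100
= 43.7 / 47.0 * 100
= 93.0%

93.0%


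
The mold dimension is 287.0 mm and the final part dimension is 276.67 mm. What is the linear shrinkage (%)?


Shrinkage = (mold - part) / mold * 100
= (287.0 - 276.67) / 287.0 * 100
= 10.33 / 287.0 * 100
= 3.6%

3.6%


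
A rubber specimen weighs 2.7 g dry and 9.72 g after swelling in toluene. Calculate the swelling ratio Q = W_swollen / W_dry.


Q = W_swollen / W_dry
Q = 9.72 / 2.7
Q = 3.6

Q = 3.6


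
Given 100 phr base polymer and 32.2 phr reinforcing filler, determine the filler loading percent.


Filler % = filler / (rubber + filler) * 100
= 32.2 / (100 + 32.2) * 100
= 32.2 / 132.2 * 100
= 24.36%

24.36%


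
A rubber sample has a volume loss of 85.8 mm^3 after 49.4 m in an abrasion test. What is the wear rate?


Rate = volume_loss / distance
= 85.8 / 49.4
= 1.737 mm^3/m

1.737 mm^3/m


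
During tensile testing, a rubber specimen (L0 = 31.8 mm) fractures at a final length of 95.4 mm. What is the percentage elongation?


Elongation = (Lf - L0) / L0 * 100
= (95.4 - 31.8) / 31.8 * 100
= 63.6 / 31.8 * 100
= 200.0%

200.0%


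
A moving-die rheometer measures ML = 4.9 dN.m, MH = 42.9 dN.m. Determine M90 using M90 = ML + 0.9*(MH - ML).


M90 = ML + 0.9 * (MH - ML)
M90 = 4.9 + 0.9 * (42.9 - 4.9)
M90 = 4.9 + 0.9 * 38.0
M90 = 39.1 dN.m

39.1 dN.m


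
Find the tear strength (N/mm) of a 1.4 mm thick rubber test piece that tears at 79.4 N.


Tear strength = force / thickness
= 79.4 / 1.4
= 56.71 N/mm

56.71 N/mm


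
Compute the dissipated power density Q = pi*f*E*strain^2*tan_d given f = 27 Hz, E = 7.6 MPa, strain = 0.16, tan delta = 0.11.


Q = pi * f * E * strain^2 * tan_d
= pi * 27 * 7.6 * 0.16^2 * 0.11
= pi * 27 * 7.6 * 0.0256 * 0.11
= 1.8153

Q = 1.8153


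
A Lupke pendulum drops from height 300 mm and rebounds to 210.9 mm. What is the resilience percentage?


Resilience = h_rebound / h_drop * 100
= 210.9 / 300 * 100
= 70.3%

70.3%


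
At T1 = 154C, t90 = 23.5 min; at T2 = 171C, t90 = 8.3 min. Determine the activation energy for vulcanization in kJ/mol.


T1 = 427.15 K, T2 = 444.15 K
1/T1 - 1/T2 = 8.9606e-05
ln(t1/t2) = ln(23.5/8.3) = 1.0407
Ea = 8.314 * 1.0407 / 8.9606e-05 = 96564.0495 J/mol
Ea = 96.56 kJ/mol

96.56 kJ/mol


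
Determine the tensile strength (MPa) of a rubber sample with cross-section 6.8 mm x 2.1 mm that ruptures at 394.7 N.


Area = width * thickness = 6.8 * 2.1 = 14.28 mm^2
TS = force / area = 394.7 / 14.28 = 27.64 MPa

27.64 MPa


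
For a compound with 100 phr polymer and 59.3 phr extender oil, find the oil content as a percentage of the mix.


Oil % = oil / (100 + oil) * 100
= 59.3 / (100 + 59.3) * 100
= 59.3 / 159.3 * 100
= 37.23%

37.23%


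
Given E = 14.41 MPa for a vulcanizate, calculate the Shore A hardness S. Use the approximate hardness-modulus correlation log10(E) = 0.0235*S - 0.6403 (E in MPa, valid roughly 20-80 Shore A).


log10(E) = 0.0235*S - 0.6403  =>  S = (log10(E) + 0.6403) / 0.0235
log10(14.41) = 1.158664
S = (1.158664 + 0.6403) / 0.0235 = 1.798964 / 0.0235
S = 76.6

Shore A = 76.6


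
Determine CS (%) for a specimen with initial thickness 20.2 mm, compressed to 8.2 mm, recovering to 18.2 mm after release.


CS = (t0 - recovered) / (t0 - ts) * 100
= (20.2 - 18.2) / (20.2 - 8.2) * 100
= 2.0 / 12.0 * 100
= 16.7%

16.7%


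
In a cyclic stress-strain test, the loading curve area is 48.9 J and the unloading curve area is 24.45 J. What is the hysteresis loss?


Hysteresis loss = loading - unloading
= 48.9 - 24.45
= 24.45 J

24.45 J


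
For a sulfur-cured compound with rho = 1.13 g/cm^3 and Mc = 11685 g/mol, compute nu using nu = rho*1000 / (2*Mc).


nu = rho * 1000 / (2 * Mc)
nu = 1.13 * 1000 / (2 * 11685)
nu = 1130.0 / 23370
nu = 0.0484 mol/L

0.0484 mol/L


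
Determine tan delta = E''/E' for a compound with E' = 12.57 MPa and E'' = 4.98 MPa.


tan delta = E'' / E'
= 4.98 / 12.57
= 0.3962

tan delta = 0.3962


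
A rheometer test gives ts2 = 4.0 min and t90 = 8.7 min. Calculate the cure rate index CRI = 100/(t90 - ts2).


CRI = 100 / (t90 - ts2)
= 100 / (8.7 - 4.0)
= 100 / 4.7
= 21.28 min^-1

21.28 min^-1


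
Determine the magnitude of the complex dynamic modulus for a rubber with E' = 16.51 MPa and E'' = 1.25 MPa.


|E*| = sqrt(E'^2 + E''^2)
= sqrt(16.51^2 + 1.25^2)
= sqrt(272.5801 + 1.5625)
= 16.557 MPa

16.557 MPa


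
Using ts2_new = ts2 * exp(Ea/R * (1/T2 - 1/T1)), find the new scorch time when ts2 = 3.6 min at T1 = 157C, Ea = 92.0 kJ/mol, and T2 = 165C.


Convert temperatures: T1 = 157 + 273.15 = 430.15 K, T2 = 165 + 273.15 = 438.15 K
ts2_new = 3.6 * exp(92000 / 8.314 * (1/438.15 - 1/430.15))
1/T2 - 1/T1 = -4.2447e-05
ts2_new = 2.25 min

2.25 min


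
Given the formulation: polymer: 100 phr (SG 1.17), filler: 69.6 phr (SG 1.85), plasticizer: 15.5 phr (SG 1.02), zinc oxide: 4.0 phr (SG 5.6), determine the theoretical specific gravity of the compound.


Sum of weights = 189.1
Volume contributions:
  polymer: 100/1.17 = 85.4701
  filler: 69.6/1.85 = 37.6216
  plasticizer: 15.5/1.02 = 15.1961
  zinc oxide: 4.0/5.6 = 0.7143
Sum of volumes = 139.0021
SG = 189.1 / 139.0021 = 1.36

SG = 1.36


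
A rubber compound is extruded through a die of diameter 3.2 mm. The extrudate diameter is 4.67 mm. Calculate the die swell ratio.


Die swell ratio = D_extrudate / D_die
= 4.67 / 3.2
= 1.459

Die swell = 1.459


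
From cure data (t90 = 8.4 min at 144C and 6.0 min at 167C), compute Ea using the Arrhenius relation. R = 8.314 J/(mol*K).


T1 = 417.15 K, T2 = 440.15 K
1/T1 - 1/T2 = 1.2527e-04
ln(t1/t2) = ln(8.4/6.0) = 0.3365
Ea = 8.314 * 0.3365 / 1.2527e-04 = 22331.8331 J/mol
Ea = 22.33 kJ/mol

22.33 kJ/mol


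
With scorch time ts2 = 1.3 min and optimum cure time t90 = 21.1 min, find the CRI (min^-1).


CRI = 100 / (t90 - ts2)
= 100 / (21.1 - 1.3)
= 100 / 19.8
= 5.05 min^-1

5.05 min^-1


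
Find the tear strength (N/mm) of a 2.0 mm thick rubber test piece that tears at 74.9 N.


Tear strength = force / thickness
= 74.9 / 2.0
= 37.45 N/mm

37.45 N/mm


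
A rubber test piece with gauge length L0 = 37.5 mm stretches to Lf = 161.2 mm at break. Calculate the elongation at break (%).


Elongation = (Lf - L0) / L0 * 100
= (161.2 - 37.5) / 37.5 * 100
= 123.7 / 37.5 * 100
= 329.9%

329.9%


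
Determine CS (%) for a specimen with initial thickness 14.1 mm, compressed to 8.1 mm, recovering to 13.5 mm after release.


CS = (t0 - recovered) / (t0 - ts) * 100
= (14.1 - 13.5) / (14.1 - 8.1) * 100
= 0.6 / 6.0 * 100
= 10.0%

10.0%


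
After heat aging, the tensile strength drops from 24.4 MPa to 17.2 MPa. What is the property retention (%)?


Retention = aged / original * 100
= 17.2 / 24.4 * 100
= 70.5%

70.5%


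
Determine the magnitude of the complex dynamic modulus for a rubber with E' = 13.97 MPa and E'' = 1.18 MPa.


|E*| = sqrt(E'^2 + E''^2)
= sqrt(13.97^2 + 1.18^2)
= sqrt(195.1609 + 1.3924)
= 14.02 MPa

14.02 MPa


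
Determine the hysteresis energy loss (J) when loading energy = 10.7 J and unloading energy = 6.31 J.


Hysteresis loss = loading - unloading
= 10.7 - 6.31
= 4.39 J

4.39 J


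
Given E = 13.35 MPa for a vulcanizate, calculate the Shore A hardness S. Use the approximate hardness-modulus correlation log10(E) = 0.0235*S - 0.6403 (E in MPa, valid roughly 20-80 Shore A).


log10(E) = 0.0235*S - 0.6403  =>  S = (log10(E) + 0.6403) / 0.0235
log10(13.35) = 1.125481
S = (1.125481 + 0.6403) / 0.0235 = 1.765781 / 0.0235
S = 75.1

Shore A = 75.1


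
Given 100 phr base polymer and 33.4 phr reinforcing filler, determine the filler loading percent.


Filler % = filler / (rubber + filler) * 100
= 33.4 / (100 + 33.4) * 100
= 33.4 / 133.4 * 100
= 25.04%

25.04%


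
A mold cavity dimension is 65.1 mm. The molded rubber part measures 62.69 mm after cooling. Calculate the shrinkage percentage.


Shrinkage = (mold - part) / mold * 100
= (65.1 - 62.69) / 65.1 * 100
= 2.41 / 65.1 * 100
= 3.7%

3.7%


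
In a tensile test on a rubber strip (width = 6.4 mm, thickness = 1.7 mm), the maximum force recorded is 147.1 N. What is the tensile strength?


Area = width * thickness = 6.4 * 1.7 = 10.88 mm^2
TS = force / area = 147.1 / 10.88 = 13.52 MPa

13.52 MPa


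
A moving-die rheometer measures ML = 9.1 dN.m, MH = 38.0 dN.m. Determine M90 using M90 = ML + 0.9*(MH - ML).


M90 = ML + 0.9 * (MH - ML)
M90 = 9.1 + 0.9 * (38.0 - 9.1)
M90 = 9.1 + 0.9 * 28.9
M90 = 35.11 dN.m

35.11 dN.m


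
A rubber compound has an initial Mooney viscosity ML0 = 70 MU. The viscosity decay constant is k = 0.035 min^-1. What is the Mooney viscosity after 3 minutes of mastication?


ML = ML0 * exp(-k * t)
ML = 70 * exp(-0.035 * 3)
ML = 70 * 0.9003
ML = 63.02 MU

63.02 MU


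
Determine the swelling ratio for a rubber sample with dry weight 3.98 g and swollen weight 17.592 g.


Q = W_swollen / W_dry
Q = 17.592 / 3.98
Q = 4.42

Q = 4.42


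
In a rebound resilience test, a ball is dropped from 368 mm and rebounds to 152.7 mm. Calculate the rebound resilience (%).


Resilience = h_rebound / h_drop * 100
= 152.7 / 368 * 100
= 41.5%

41.5%


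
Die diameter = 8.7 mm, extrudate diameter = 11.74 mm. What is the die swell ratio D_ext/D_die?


Die swell ratio = D_extrudate / D_die
= 11.74 / 8.7
= 1.349

Die swell = 1.349


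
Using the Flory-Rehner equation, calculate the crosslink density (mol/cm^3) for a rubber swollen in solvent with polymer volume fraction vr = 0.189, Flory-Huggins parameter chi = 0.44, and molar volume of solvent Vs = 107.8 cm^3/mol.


ln(1 - vr) = ln(1 - 0.189) = -0.2095
Numerator = -((-0.2095) + 0.189 + 0.44 * 0.189^2) = 0.0048
Denominator = 107.8 * (0.189^(1/3) - 0.189/2) = 51.6771
nu = 0.0048 / 51.6771 = 9.2304e-05 mol/cm^3

9.2304e-05 mol/cm^3


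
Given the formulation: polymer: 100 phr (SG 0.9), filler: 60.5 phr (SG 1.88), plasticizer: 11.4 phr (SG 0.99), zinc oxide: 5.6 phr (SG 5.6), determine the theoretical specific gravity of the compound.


Sum of weights = 177.5
Volume contributions:
  polymer: 100/0.9 = 111.1111
  filler: 60.5/1.88 = 32.1809
  plasticizer: 11.4/0.99 = 11.5152
  zinc oxide: 5.6/5.6 = 1.0000
Sum of volumes = 155.8071
SG = 177.5 / 155.8071 = 1.139

SG = 1.139


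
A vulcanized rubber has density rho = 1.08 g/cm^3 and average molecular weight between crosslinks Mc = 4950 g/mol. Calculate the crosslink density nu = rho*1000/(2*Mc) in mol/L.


nu = rho * 1000 / (2 * Mc)
nu = 1.08 * 1000 / (2 * 4950)
nu = 1080.0 / 9900
nu = 0.1091 mol/L

0.1091 mol/L


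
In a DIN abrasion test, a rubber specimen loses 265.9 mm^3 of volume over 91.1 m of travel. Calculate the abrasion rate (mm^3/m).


Rate = volume_loss / distance
= 265.9 / 91.1
= 2.919 mm^3/m

2.919 mm^3/m


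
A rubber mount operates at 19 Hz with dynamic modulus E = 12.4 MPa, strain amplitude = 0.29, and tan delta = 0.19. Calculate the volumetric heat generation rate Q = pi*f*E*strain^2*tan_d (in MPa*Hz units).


Q = pi * f * E * strain^2 * tan_d
= pi * 19 * 12.4 * 0.29^2 * 0.19
= pi * 19 * 12.4 * 0.0841 * 0.19
= 11.8270

Q = 11.8270


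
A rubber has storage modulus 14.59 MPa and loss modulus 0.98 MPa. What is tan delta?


tan delta = E'' / E'
= 0.98 / 14.59
= 0.0672

tan delta = 0.0672


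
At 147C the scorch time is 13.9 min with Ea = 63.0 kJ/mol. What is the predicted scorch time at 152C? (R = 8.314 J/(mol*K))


Convert temperatures: T1 = 147 + 273.15 = 420.15 K, T2 = 152 + 273.15 = 425.15 K
ts2_new = 13.9 * exp(63000 / 8.314 * (1/425.15 - 1/420.15))
1/T2 - 1/T1 = -2.7991e-05
ts2_new = 11.24 min

11.24 min


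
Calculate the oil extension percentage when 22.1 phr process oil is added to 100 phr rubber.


Oil % = oil / (100 + oil) * 100
= 22.1 / (100 + 22.1) * 100
= 22.1 / 122.1 * 100
= 18.1%

18.1%


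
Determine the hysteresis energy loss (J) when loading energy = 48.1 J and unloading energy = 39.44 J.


Hysteresis loss = loading - unloading
= 48.1 - 39.44
= 8.66 J

8.66 J


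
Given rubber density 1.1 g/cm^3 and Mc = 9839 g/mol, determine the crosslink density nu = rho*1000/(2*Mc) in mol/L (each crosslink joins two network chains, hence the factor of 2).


nu = rho * 1000 / (2 * Mc)
nu = 1.1 * 1000 / (2 * 9839)
nu = 1100.0 / 19678
nu = 0.0559 mol/L

0.0559 mol/L


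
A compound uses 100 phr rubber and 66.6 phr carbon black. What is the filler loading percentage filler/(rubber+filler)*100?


Filler % = filler / (rubber + filler) * 100
= 66.6 / (100 + 66.6) * 100
= 66.6 / 166.6 * 100
= 39.98%

39.98%


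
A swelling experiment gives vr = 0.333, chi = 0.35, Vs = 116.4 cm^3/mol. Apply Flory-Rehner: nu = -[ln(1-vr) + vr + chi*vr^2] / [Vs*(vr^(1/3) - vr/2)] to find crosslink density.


ln(1 - vr) = ln(1 - 0.333) = -0.4050
Numerator = -((-0.4050) + 0.333 + 0.35 * 0.333^2) = 0.0332
Denominator = 116.4 * (0.333^(1/3) - 0.333/2) = 61.2997
nu = 0.0332 / 61.2997 = 5.4085e-04 mol/cm^3

5.4085e-04 mol/cm^3


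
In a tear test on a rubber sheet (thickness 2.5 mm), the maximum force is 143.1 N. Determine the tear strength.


Tear strength = force / thickness
= 143.1 / 2.5
= 57.24 N/mm

57.24 N/mm


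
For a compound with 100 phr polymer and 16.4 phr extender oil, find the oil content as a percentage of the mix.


Oil % = oil / (100 + oil) * 100
= 16.4 / (100 + 16.4) * 100
= 16.4 / 116.4 * 100
= 14.09%

14.09%


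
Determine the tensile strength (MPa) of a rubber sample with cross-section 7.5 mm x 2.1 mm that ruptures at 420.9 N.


Area = width * thickness = 7.5 * 2.1 = 15.75 mm^2
TS = force / area = 420.9 / 15.75 = 26.72 MPa

26.72 MPa


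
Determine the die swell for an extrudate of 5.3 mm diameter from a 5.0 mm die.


Die swell ratio = D_extrudate / D_die
= 5.3 / 5.0
= 1.06

Die swell = 1.06


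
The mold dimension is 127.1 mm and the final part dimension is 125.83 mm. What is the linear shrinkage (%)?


Shrinkage = (mold - part) / mold * 100
= (127.1 - 125.83) / 127.1 * 100
= 1.27 / 127.1 * 100
= 1.0%

1.0%


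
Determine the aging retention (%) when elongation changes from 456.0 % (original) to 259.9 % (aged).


Retention = aged / original * 100
= 259.9 / 456.0 * 100
= 57.0%

57.0%


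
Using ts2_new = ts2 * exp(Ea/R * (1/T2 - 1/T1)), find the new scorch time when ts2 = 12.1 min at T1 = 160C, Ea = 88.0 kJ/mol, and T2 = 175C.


Convert temperatures: T1 = 160 + 273.15 = 433.15 K, T2 = 175 + 273.15 = 448.15 K
ts2_new = 12.1 * exp(88000 / 8.314 * (1/448.15 - 1/433.15))
1/T2 - 1/T1 = -7.7273e-05
ts2_new = 5.34 min

5.34 min


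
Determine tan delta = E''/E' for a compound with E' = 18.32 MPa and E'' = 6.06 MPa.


tan delta = E'' / E'
= 6.06 / 18.32
= 0.3308

tan delta = 0.3308


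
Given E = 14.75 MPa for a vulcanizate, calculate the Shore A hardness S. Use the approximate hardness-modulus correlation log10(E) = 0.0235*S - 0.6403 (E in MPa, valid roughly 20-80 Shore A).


log10(E) = 0.0235*S - 0.6403  =>  S = (log10(E) + 0.6403) / 0.0235
log10(14.75) = 1.168792
S = (1.168792 + 0.6403) / 0.0235 = 1.809092 / 0.0235
S = 77.0

Shore A = 77.0


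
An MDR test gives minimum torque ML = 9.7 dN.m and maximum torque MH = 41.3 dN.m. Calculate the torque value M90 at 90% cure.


M90 = ML + 0.9 * (MH - ML)
M90 = 9.7 + 0.9 * (41.3 - 9.7)
M90 = 9.7 + 0.9 * 31.6
M90 = 38.14 dN.m

38.14 dN.m


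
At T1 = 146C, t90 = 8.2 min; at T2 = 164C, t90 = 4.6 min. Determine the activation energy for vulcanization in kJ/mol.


T1 = 419.15 K, T2 = 437.15 K
1/T1 - 1/T2 = 9.8236e-05
ln(t1/t2) = ln(8.2/4.6) = 0.5781
Ea = 8.314 * 0.5781 / 9.8236e-05 = 48924.2073 J/mol
Ea = 48.92 kJ/mol

48.92 kJ/mol


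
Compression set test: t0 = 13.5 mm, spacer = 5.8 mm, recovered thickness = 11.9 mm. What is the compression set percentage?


CS = (t0 - recovered) / (t0 - ts) * 100
= (13.5 - 11.9) / (13.5 - 5.8) * 100
= 1.6 / 7.7 * 100
= 20.8%

20.8%


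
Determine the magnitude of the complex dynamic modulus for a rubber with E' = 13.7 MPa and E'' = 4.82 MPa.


|E*| = sqrt(E'^2 + E''^2)
= sqrt(13.7^2 + 4.82^2)
= sqrt(187.6900 + 23.2324)
= 14.523 MPa

14.523 MPa


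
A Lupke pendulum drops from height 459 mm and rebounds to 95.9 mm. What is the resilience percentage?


Resilience = h_rebound / h_drop * 100
= 95.9 / 459 * 100
= 20.9%

20.9%


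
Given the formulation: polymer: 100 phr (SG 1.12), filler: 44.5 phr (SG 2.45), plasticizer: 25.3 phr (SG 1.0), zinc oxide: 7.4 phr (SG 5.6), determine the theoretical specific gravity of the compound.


Sum of weights = 177.2
Volume contributions:
  polymer: 100/1.12 = 89.2857
  filler: 44.5/2.45 = 18.1633
  plasticizer: 25.3/1.0 = 25.3000
  zinc oxide: 7.4/5.6 = 1.3214
Sum of volumes = 134.0704
SG = 177.2 / 134.0704 = 1.322

SG = 1.322


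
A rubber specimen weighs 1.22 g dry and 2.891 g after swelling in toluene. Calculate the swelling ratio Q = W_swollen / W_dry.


Q = W_swollen / W_dry
Q = 2.891 / 1.22
Q = 2.37

Q = 2.37


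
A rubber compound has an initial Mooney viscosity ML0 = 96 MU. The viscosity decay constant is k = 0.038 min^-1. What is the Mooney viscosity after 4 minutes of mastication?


ML = ML0 * exp(-k * t)
ML = 96 * exp(-0.038 * 4)
ML = 96 * 0.8590
ML = 82.46 MU

82.46 MU


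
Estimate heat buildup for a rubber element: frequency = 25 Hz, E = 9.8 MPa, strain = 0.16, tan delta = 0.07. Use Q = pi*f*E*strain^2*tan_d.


Q = pi * f * E * strain^2 * tan_d
= pi * 25 * 9.8 * 0.16^2 * 0.07
= pi * 25 * 9.8 * 0.0256 * 0.07
= 1.3793

Q = 1.3793


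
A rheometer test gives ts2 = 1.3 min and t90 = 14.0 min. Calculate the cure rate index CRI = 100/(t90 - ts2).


CRI = 100 / (t90 - ts2)
= 100 / (14.0 - 1.3)
= 100 / 12.7
= 7.87 min^-1

7.87 min^-1


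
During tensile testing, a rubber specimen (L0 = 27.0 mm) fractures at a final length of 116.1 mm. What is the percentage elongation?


Elongation = (Lf - L0) / L0 * 100
= (116.1 - 27.0) / 27.0 * 100
= 89.1 / 27.0 * 100
= 330.0%

330.0%


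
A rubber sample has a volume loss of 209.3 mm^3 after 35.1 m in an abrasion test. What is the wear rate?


Rate = volume_loss / distance
= 209.3 / 35.1
= 5.963 mm^3/m

5.963 mm^3/m


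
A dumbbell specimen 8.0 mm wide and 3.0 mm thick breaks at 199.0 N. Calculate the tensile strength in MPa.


Area = width * thickness = 8.0 * 3.0 = 24.0 mm^2
TS = force / area = 199.0 / 24.0 = 8.29 MPa

8.29 MPa


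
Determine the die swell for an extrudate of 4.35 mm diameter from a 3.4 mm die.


Die swell ratio = D_extrudate / D_die
= 4.35 / 3.4
= 1.279

Die swell = 1.279


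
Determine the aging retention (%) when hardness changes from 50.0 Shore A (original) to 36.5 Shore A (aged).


Retention = aged / original * 100
= 36.5 / 50.0 * 100
= 73.0%

73.0%


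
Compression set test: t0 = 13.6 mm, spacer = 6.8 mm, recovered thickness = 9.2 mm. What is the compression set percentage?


CS = (t0 - recovered) / (t0 - ts) * 100
= (13.6 - 9.2) / (13.6 - 6.8) * 100
= 4.4 / 6.8 * 100
= 64.7%

64.7%


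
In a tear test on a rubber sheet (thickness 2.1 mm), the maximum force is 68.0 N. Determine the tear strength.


Tear strength = force / thickness
= 68.0 / 2.1
= 32.38 N/mm

32.38 N/mm


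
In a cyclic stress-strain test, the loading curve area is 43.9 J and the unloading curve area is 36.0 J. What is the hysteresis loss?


Hysteresis loss = loading - unloading
= 43.9 - 36.0
= 7.9 J

7.9 J


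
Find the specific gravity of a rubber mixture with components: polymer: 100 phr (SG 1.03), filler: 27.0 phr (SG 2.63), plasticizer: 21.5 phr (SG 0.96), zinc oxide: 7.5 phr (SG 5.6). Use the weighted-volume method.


Sum of weights = 156.0
Volume contributions:
  polymer: 100/1.03 = 97.0874
  filler: 27.0/2.63 = 10.2662
  plasticizer: 21.5/0.96 = 22.3958
  zinc oxide: 7.5/5.6 = 1.3393
Sum of volumes = 131.0887
SG = 156.0 / 131.0887 = 1.19

SG = 1.19


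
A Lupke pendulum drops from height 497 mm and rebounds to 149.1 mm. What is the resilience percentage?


Resilience = h_rebound / h_drop * 100
= 149.1 / 497 * 100
= 30.0%

30.0%


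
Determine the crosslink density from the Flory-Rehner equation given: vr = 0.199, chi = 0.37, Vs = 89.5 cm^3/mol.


ln(1 - vr) = ln(1 - 0.199) = -0.2219
Numerator = -((-0.2219) + 0.199 + 0.37 * 0.199^2) = 0.0082
Denominator = 89.5 * (0.199^(1/3) - 0.199/2) = 43.3473
nu = 0.0082 / 43.3473 = 1.9014e-04 mol/cm^3

1.9014e-04 mol/cm^3


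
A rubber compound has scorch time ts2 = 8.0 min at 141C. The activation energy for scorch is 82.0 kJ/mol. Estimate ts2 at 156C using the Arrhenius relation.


Convert temperatures: T1 = 141 + 273.15 = 414.15 K, T2 = 156 + 273.15 = 429.15 K
ts2_new = 8.0 * exp(82000 / 8.314 * (1/429.15 - 1/414.15))
1/T2 - 1/T1 = -8.4397e-05
ts2_new = 3.48 min

3.48 min


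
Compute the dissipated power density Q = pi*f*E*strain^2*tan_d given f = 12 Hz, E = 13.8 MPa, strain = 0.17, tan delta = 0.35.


Q = pi * f * E * strain^2 * tan_d
= pi * 12 * 13.8 * 0.17^2 * 0.35
= pi * 12 * 13.8 * 0.0289 * 0.35
= 5.2623

Q = 5.2623


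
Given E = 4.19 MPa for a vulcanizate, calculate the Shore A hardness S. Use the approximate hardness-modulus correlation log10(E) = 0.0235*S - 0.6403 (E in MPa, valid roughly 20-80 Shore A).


log10(E) = 0.0235*S - 0.6403  =>  S = (log10(E) + 0.6403) / 0.0235
log10(4.19) = 0.622214
S = (0.622214 + 0.6403) / 0.0235 = 1.262514 / 0.0235
S = 53.7

Shore A = 53.7


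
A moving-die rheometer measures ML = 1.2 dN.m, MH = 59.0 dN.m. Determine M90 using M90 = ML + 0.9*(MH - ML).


M90 = ML + 0.9 * (MH - ML)
M90 = 1.2 + 0.9 * (59.0 - 1.2)
M90 = 1.2 + 0.9 * 57.8
M90 = 53.22 dN.m

53.22 dN.m


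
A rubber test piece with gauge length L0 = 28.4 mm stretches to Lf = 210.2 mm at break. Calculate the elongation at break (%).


Elongation = (Lf - L0) / L0 * 100
= (210.2 - 28.4) / 28.4 * 100
= 181.8 / 28.4 * 100
= 640.1%

640.1%


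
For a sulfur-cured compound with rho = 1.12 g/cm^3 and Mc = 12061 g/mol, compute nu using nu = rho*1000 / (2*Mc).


nu = rho * 1000 / (2 * Mc)
nu = 1.12 * 1000 / (2 * 12061)
nu = 1120.0 / 24122
nu = 0.0464 mol/L

0.0464 mol/L


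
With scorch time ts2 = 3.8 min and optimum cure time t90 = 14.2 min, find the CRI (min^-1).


CRI = 100 / (t90 - ts2)
= 100 / (14.2 - 3.8)
= 100 / 10.4
= 9.62 min^-1

9.62 min^-1


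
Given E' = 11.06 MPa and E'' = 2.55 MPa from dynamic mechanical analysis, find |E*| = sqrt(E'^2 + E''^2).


|E*| = sqrt(E'^2 + E''^2)
= sqrt(11.06^2 + 2.55^2)
= sqrt(122.3236 + 6.5025)
= 11.35 MPa

11.35 MPa


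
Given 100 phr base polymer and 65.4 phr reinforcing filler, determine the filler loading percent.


Filler % = filler / (rubber + filler) * 100
= 65.4 / (100 + 65.4) * 100
= 65.4 / 165.4 * 100
= 39.54%

39.54%


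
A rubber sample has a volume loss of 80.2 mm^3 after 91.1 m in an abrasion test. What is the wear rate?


Rate = volume_loss / distance
= 80.2 / 91.1
= 0.88 mm^3/m

0.88 mm^3/m


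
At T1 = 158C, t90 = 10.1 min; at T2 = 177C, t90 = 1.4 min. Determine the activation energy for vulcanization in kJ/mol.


T1 = 431.15 K, T2 = 450.15 K
1/T1 - 1/T2 = 9.7897e-05
ln(t1/t2) = ln(10.1/1.4) = 1.9761
Ea = 8.314 * 1.9761 / 9.7897e-05 = 167819.6812 J/mol
Ea = 167.82 kJ/mol

167.82 kJ/mol


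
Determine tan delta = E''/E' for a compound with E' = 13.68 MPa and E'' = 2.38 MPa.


tan delta = E'' / E'
= 2.38 / 13.68
= 0.174

tan delta = 0.174


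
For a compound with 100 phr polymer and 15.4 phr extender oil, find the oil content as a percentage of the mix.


Oil % = oil / (100 + oil) * 100
= 15.4 / (100 + 15.4) * 100
= 15.4 / 115.4 * 100
= 13.34%

13.34%


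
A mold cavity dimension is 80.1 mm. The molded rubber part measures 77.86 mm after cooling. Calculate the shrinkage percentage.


Shrinkage = (mold - part) / mold * 100
= (80.1 - 77.86) / 80.1 * 100
= 2.24 / 80.1 * 100
= 2.8%

2.8%


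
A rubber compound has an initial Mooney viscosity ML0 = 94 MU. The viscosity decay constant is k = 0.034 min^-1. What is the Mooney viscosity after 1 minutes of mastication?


ML = ML0 * exp(-k * t)
ML = 94 * exp(-0.034 * 1)
ML = 94 * 0.9666
ML = 90.86 MU

90.86 MU


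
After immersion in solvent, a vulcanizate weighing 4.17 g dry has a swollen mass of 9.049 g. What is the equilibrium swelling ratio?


Q = W_swollen / W_dry
Q = 9.049 / 4.17
Q = 2.17

Q = 2.17


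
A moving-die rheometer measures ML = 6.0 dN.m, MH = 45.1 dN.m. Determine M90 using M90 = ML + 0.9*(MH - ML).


M90 = ML + 0.9 * (MH - ML)
M90 = 6.0 + 0.9 * (45.1 - 6.0)
M90 = 6.0 + 0.9 * 39.1
M90 = 41.19 dN.m

41.19 dN.m


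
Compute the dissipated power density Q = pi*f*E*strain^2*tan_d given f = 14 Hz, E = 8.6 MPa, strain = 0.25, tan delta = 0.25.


Q = pi * f * E * strain^2 * tan_d
= pi * 14 * 8.6 * 0.25^2 * 0.25
= pi * 14 * 8.6 * 0.0625 * 0.25
= 5.9101

Q = 5.9101


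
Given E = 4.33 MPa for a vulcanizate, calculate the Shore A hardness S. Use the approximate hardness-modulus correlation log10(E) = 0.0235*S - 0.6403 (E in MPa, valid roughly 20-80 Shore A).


log10(E) = 0.0235*S - 0.6403  =>  S = (log10(E) + 0.6403) / 0.0235
log10(4.33) = 0.636488
S = (0.636488 + 0.6403) / 0.0235 = 1.276788 / 0.0235
S = 54.3

Shore A = 54.3


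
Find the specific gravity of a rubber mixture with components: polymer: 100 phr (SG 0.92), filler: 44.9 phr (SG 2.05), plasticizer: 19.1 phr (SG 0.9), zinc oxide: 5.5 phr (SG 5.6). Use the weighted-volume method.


Sum of weights = 169.5
Volume contributions:
  polymer: 100/0.92 = 108.6957
  filler: 44.9/2.05 = 21.9024
  plasticizer: 19.1/0.9 = 21.2222
  zinc oxide: 5.5/5.6 = 0.9821
Sum of volumes = 152.8025
SG = 169.5 / 152.8025 = 1.109

SG = 1.109


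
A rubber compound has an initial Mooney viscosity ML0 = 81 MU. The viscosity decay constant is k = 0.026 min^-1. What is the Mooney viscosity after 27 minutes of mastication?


ML = ML0 * exp(-k * t)
ML = 81 * exp(-0.026 * 27)
ML = 81 * 0.4956
ML = 40.14 MU

40.14 MU


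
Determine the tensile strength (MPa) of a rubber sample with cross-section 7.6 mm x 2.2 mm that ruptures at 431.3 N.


Area = width * thickness = 7.6 * 2.2 = 16.72 mm^2
TS = force / area = 431.3 / 16.72 = 25.8 MPa

25.8 MPa


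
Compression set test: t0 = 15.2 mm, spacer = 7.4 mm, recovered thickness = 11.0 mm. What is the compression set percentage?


CS = (t0 - recovered) / (t0 - ts) * 100
= (15.2 - 11.0) / (15.2 - 7.4) * 100
= 4.2 / 7.8 * 100
= 53.8%

53.8%


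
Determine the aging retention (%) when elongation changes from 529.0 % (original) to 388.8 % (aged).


Retention = aged / original * 100
= 388.8 / 529.0 * 100
= 73.5%

73.5%


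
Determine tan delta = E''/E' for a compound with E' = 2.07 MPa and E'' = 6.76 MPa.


tan delta = E'' / E'
= 6.76 / 2.07
= 3.2657

tan delta = 3.2657


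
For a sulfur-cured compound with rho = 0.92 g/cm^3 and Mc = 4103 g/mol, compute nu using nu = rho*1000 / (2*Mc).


nu = rho * 1000 / (2 * Mc)
nu = 0.92 * 1000 / (2 * 4103)
nu = 920.0 / 8206
nu = 0.1121 mol/L

0.1121 mol/L


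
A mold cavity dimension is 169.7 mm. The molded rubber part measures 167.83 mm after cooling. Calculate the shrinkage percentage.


Shrinkage = (mold - part) / mold * 100
= (169.7 - 167.83) / 169.7 * 100
= 1.87 / 169.7 * 100
= 1.1%

1.1%


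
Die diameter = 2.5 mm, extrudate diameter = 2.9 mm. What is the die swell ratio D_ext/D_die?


Die swell ratio = D_extrudate / D_die
= 2.9 / 2.5
= 1.16

Die swell = 1.16


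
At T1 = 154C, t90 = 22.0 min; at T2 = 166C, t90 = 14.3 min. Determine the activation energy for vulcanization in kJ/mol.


T1 = 427.15 K, T2 = 439.15 K
1/T1 - 1/T2 = 6.3972e-05
ln(t1/t2) = ln(22.0/14.3) = 0.4308
Ea = 8.314 * 0.4308 / 6.3972e-05 = 55986.1423 J/mol
Ea = 55.99 kJ/mol

55.99 kJ/mol


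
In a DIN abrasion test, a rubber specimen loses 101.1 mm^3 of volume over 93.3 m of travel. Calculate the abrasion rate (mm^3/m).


Rate = volume_loss / distance
= 101.1 / 93.3
= 1.084 mm^3/m

1.084 mm^3/m


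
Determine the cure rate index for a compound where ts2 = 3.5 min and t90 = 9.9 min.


CRI = 100 / (t90 - ts2)
= 100 / (9.9 - 3.5)
= 100 / 6.4
= 15.62 min^-1

15.62 min^-1


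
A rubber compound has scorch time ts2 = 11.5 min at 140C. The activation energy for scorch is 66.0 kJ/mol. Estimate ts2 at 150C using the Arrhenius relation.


Convert temperatures: T1 = 140 + 273.15 = 413.15 K, T2 = 150 + 273.15 = 423.15 K
ts2_new = 11.5 * exp(66000 / 8.314 * (1/423.15 - 1/413.15))
1/T2 - 1/T1 = -5.7200e-05
ts2_new = 7.3 min

7.3 min


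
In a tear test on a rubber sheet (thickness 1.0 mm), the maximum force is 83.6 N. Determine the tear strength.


Tear strength = force / thickness
= 83.6 / 1.0
= 83.6 N/mm

83.6 N/mm


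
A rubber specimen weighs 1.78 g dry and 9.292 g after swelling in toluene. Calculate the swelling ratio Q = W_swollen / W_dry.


Q = W_swollen / W_dry
Q = 9.292 / 1.78
Q = 5.22

Q = 5.22


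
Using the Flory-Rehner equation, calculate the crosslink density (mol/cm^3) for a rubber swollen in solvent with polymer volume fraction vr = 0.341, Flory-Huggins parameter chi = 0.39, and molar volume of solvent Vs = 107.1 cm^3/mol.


ln(1 - vr) = ln(1 - 0.341) = -0.4170
Numerator = -((-0.4170) + 0.341 + 0.39 * 0.341^2) = 0.0307
Denominator = 107.1 * (0.341^(1/3) - 0.341/2) = 56.5635
nu = 0.0307 / 56.5635 = 5.4244e-04 mol/cm^3

5.4244e-04 mol/cm^3


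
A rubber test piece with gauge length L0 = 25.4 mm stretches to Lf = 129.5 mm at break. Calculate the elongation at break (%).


Elongation = (Lf - L0) / L0 * 100
= (129.5 - 25.4) / 25.4 * 100
= 104.1 / 25.4 * 100
= 409.8%

409.8%


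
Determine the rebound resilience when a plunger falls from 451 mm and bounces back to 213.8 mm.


Resilience = h_rebound / h_drop * 100
= 213.8 / 451 * 100
= 47.4%

47.4%


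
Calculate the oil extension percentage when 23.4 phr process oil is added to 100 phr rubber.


Oil % = oil / (100 + oil) * 100
= 23.4 / (100 + 23.4) * 100
= 23.4 / 123.4 * 100
= 18.96%

18.96%


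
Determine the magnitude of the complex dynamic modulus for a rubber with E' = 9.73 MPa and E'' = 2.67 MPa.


|E*| = sqrt(E'^2 + E''^2)
= sqrt(9.73^2 + 2.67^2)
= sqrt(94.6729 + 7.1289)
= 10.09 MPa

10.09 MPa
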